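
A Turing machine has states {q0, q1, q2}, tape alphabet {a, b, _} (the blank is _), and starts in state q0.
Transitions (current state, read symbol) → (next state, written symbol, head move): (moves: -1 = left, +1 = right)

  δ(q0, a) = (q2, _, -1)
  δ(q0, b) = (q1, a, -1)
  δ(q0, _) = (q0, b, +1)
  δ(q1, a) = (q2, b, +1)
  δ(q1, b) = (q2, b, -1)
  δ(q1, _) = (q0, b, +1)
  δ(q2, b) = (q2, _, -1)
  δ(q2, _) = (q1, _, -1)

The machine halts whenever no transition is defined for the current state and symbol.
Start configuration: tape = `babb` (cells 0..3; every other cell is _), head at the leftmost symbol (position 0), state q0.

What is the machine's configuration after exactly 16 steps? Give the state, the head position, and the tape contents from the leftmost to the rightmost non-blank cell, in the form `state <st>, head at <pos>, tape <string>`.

state q0, head at -4, tape b______bb

q0 | _____[b]abb   read b → write a, move -1, go to q1
q1 | ____[_]aabb   read _ → write b, move +1, go to q0
q0 | ____b[a]abb   read a → write _, move -1, go to q2
q2 | ____[b]_abb   read b → write _, move -1, go to q2
q2 | ___[_]__abb   read _ → write _, move -1, go to q1
q1 | __[_]___abb   read _ → write b, move +1, go to q0
q0 | __b[_]__abb   read _ → write b, move +1, go to q0
q0 | __bb[_]_abb   read _ → write b, move +1, go to q0
q0 | __bbb[_]abb   read _ → write b, move +1, go to q0
q0 | __bbbb[a]bb   read a → write _, move -1, go to q2
q2 | __bbb[b]_bb   read b → write _, move -1, go to q2
q2 | __bb[b]__bb   read b → write _, move -1, go to q2
q2 | __b[b]___bb   read b → write _, move -1, go to q2
q2 | __[b]____bb   read b → write _, move -1, go to q2
q2 | _[_]_____bb   read _ → write _, move -1, go to q1
q1 | [_]______bb   read _ → write b, move +1, go to q0
q0 | b[_]_____bb
After 16 steps: state q0, head at -4, tape b______bb.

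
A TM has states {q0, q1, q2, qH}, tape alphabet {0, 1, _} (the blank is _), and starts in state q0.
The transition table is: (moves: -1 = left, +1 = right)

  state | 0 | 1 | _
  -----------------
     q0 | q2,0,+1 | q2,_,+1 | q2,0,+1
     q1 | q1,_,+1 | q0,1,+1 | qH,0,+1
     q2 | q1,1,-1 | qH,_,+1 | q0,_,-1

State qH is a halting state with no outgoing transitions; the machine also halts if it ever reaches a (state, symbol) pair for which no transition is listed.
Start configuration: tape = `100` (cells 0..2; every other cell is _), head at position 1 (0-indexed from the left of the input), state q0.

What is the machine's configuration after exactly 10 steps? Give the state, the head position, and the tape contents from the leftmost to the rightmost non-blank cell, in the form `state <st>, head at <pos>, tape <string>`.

state q0, head at 3, tape 1_10

q0 | 1[0]0__   read 0 → write 0, move +1, go to q2
q2 | 10[0]__   read 0 → write 1, move -1, go to q1
q1 | 1[0]1__   read 0 → write _, move +1, go to q1
q1 | 1_[1]__   read 1 → write 1, move +1, go to q0
q0 | 1_1[_]_   read _ → write 0, move +1, go to q2
q2 | 1_10[_]   read _ → write _, move -1, go to q0
q0 | 1_1[0]_   read 0 → write 0, move +1, go to q2
q2 | 1_10[_]   read _ → write _, move -1, go to q0
q0 | 1_1[0]_   read 0 → write 0, move +1, go to q2
q2 | 1_10[_]   read _ → write _, move -1, go to q0
q0 | 1_1[0]_
After 10 steps: state q0, head at 3, tape 1_10.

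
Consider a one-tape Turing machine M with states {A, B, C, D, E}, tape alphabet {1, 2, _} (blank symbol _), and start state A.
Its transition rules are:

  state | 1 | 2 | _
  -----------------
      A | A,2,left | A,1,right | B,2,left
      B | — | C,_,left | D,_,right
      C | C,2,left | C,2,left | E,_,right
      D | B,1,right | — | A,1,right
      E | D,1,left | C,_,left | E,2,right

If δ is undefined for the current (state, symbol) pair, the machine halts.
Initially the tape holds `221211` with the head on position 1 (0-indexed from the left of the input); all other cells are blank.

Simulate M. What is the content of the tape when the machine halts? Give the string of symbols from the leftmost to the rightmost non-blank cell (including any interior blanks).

A | __2[2]1211   read 2 → write 1, move right, go to A
A | __21[1]211   read 1 → write 2, move left, go to A
A | __2[1]2211   read 1 → write 2, move left, go to A
A | __[2]22211   read 2 → write 1, move right, go to A
A | __1[2]2211   read 2 → write 1, move right, go to A
A | __11[2]211   read 2 → write 1, move right, go to A
A | __111[2]11   read 2 → write 1, move right, go to A
A | __1111[1]1   read 1 → write 2, move left, go to A
A | __111[1]21   read 1 → write 2, move left, go to A
A | __11[1]221   read 1 → write 2, move left, go to A
A | __1[1]2221   read 1 → write 2, move left, go to A
A | __[1]22221   read 1 → write 2, move left, go to A
A | _[_]222221   read _ → write 2, move left, go to B
B | [_]2222221   read _ → write _, move right, go to D
D | _[2]222221
The non-blank tape span at halt is 2222221.

2222221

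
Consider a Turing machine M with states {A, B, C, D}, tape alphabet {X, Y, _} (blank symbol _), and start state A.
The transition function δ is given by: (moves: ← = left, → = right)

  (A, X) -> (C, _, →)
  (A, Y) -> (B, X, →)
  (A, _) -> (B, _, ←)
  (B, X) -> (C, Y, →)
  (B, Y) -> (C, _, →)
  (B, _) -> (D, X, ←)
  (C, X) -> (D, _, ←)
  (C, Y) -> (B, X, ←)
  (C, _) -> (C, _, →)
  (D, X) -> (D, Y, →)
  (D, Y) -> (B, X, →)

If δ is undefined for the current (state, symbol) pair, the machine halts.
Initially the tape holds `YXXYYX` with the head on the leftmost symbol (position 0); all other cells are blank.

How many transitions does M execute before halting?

state=A head=0 tape=[Y]XXYYX   (A,Y)→(B,X,→)
state=B head=1 tape=X[X]XYYX   (B,X)→(C,Y,→)
state=C head=2 tape=XY[X]YYX   (C,X)→(D,_,←)
state=D head=1 tape=X[Y]_YYX   (D,Y)→(B,X,→)
state=B head=2 tape=XX[_]YYX   (B,_)→(D,X,←)
state=D head=1 tape=X[X]XYYX   (D,X)→(D,Y,→)
state=D head=2 tape=XY[X]YYX   (D,X)→(D,Y,→)
state=D head=3 tape=XYY[Y]YX   (D,Y)→(B,X,→)
state=B head=4 tape=XYYX[Y]X   (B,Y)→(C,_,→)
state=C head=5 tape=XYYX_[X]   (C,X)→(D,_,←)
state=D head=4 tape=XYYX[_]_
M halts after 10 transitions.

10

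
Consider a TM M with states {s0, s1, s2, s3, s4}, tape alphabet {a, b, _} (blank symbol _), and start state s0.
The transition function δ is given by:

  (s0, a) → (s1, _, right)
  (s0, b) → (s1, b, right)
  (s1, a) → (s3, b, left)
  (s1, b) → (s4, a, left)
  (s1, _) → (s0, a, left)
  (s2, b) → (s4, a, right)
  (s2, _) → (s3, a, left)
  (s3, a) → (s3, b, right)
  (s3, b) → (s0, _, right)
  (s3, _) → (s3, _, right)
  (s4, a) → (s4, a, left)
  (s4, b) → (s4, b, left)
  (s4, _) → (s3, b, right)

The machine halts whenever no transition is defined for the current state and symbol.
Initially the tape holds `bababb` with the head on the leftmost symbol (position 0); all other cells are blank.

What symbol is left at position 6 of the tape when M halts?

state=s0 head=0 tape=[b]ababb_   (s0,b)→(s1,b,right)
state=s1 head=1 tape=b[a]babb_   (s1,a)→(s3,b,left)
state=s3 head=0 tape=[b]bbabb_   (s3,b)→(s0,_,right)
state=s0 head=1 tape=_[b]babb_   (s0,b)→(s1,b,right)
state=s1 head=2 tape=_b[b]abb_   (s1,b)→(s4,a,left)
state=s4 head=1 tape=_[b]aabb_   (s4,b)→(s4,b,left)
state=s4 head=0 tape=[_]baabb_   (s4,_)→(s3,b,right)
state=s3 head=1 tape=b[b]aabb_   (s3,b)→(s0,_,right)
state=s0 head=2 tape=b_[a]abb_   (s0,a)→(s1,_,right)
state=s1 head=3 tape=b__[a]bb_   (s1,a)→(s3,b,left)
state=s3 head=2 tape=b_[_]bbb_   (s3,_)→(s3,_,right)
state=s3 head=3 tape=b__[b]bb_   (s3,b)→(s0,_,right)
state=s0 head=4 tape=b___[b]b_   (s0,b)→(s1,b,right)
state=s1 head=5 tape=b___b[b]_   (s1,b)→(s4,a,left)
state=s4 head=4 tape=b___[b]a_   (s4,b)→(s4,b,left)
state=s4 head=3 tape=b__[_]ba_   (s4,_)→(s3,b,right)
state=s3 head=4 tape=b__b[b]a_   (s3,b)→(s0,_,right)
state=s0 head=5 tape=b__b_[a]_   (s0,a)→(s1,_,right)
state=s1 head=6 tape=b__b__[_]   (s1,_)→(s0,a,left)
state=s0 head=5 tape=b__b_[_]a
Cell 6 holds a when M halts.

a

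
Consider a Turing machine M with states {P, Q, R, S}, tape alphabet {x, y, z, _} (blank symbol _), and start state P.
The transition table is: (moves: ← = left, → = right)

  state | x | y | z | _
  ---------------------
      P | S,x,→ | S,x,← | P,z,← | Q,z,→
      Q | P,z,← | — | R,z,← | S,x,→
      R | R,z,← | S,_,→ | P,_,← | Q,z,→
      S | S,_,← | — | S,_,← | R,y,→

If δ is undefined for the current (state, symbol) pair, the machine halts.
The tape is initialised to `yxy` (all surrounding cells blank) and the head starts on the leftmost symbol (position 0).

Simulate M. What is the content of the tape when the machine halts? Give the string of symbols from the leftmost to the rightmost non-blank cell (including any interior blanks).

y___zy

state=P head=0 tape=___[y]xy   (P,y)→(S,x,←)
state=S head=-1 tape=__[_]xxy   (S,_)→(R,y,→)
state=R head=0 tape=__y[x]xy   (R,x)→(R,z,←)
state=R head=-1 tape=__[y]zxy   (R,y)→(S,_,→)
state=S head=0 tape=___[z]xy   (S,z)→(S,_,←)
state=S head=-1 tape=__[_]_xy   (S,_)→(R,y,→)
state=R head=0 tape=__y[_]xy   (R,_)→(Q,z,→)
state=Q head=1 tape=__yz[x]y   (Q,x)→(P,z,←)
state=P head=0 tape=__y[z]zy   (P,z)→(P,z,←)
state=P head=-1 tape=__[y]zzy   (P,y)→(S,x,←)
state=S head=-2 tape=_[_]xzzy   (S,_)→(R,y,→)
state=R head=-1 tape=_y[x]zzy   (R,x)→(R,z,←)
state=R head=-2 tape=_[y]zzzy   (R,y)→(S,_,→)
state=S head=-1 tape=__[z]zzy   (S,z)→(S,_,←)
state=S head=-2 tape=_[_]_zzy   (S,_)→(R,y,→)
state=R head=-1 tape=_y[_]zzy   (R,_)→(Q,z,→)
state=Q head=0 tape=_yz[z]zy   (Q,z)→(R,z,←)
state=R head=-1 tape=_y[z]zzy   (R,z)→(P,_,←)
state=P head=-2 tape=_[y]_zzy   (P,y)→(S,x,←)
state=S head=-3 tape=[_]x_zzy   (S,_)→(R,y,→)
state=R head=-2 tape=y[x]_zzy   (R,x)→(R,z,←)
state=R head=-3 tape=[y]z_zzy   (R,y)→(S,_,→)
state=S head=-2 tape=_[z]_zzy   (S,z)→(S,_,←)
state=S head=-3 tape=[_]__zzy   (S,_)→(R,y,→)
state=R head=-2 tape=y[_]_zzy   (R,_)→(Q,z,→)
state=Q head=-1 tape=yz[_]zzy   (Q,_)→(S,x,→)
state=S head=0 tape=yzx[z]zy   (S,z)→(S,_,←)
state=S head=-1 tape=yz[x]_zy   (S,x)→(S,_,←)
state=S head=-2 tape=y[z]__zy   (S,z)→(S,_,←)
state=S head=-3 tape=[y]___zy
The non-blank tape span at halt is y___zy.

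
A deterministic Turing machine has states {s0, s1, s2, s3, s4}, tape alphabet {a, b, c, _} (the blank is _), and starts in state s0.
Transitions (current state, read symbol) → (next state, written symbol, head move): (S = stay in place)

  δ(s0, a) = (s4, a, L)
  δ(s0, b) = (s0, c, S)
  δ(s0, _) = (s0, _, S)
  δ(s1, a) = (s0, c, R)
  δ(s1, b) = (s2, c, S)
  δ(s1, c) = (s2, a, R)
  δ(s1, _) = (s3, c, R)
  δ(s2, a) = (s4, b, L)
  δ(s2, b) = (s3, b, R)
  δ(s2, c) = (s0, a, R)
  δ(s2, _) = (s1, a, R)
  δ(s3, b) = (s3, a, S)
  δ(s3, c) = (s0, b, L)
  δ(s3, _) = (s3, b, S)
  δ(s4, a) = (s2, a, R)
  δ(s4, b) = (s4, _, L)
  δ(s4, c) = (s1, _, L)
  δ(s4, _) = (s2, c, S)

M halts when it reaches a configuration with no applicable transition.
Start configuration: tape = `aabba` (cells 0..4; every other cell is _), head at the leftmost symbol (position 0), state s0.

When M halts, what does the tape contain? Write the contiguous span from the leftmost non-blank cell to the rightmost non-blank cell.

s0 | _[a]abba   read a → write a, move L, go to s4
s4 | [_]aabba   read _ → write c, move S, go to s2
s2 | [c]aabba   read c → write a, move R, go to s0
s0 | a[a]abba   read a → write a, move L, go to s4
s4 | [a]aabba   read a → write a, move R, go to s2
s2 | a[a]abba   read a → write b, move L, go to s4
s4 | [a]babba   read a → write a, move R, go to s2
s2 | a[b]abba   read b → write b, move R, go to s3
s3 | ab[a]bba
The non-blank tape span at halt is ababba.

ababba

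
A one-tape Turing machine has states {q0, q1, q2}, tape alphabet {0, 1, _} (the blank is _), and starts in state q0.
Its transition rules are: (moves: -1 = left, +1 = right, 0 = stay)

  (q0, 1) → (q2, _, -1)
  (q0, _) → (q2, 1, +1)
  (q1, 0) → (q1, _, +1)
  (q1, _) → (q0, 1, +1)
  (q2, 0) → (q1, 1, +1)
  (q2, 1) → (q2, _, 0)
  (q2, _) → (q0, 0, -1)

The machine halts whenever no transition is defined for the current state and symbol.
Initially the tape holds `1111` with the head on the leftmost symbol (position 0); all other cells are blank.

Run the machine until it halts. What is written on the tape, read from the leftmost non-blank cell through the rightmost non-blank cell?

1110_11

q0 | ___[1]111   read 1 → write _, move -1, go to q2
q2 | __[_]_111   read _ → write 0, move -1, go to q0
q0 | _[_]0_111   read _ → write 1, move +1, go to q2
q2 | _1[0]_111   read 0 → write 1, move +1, go to q1
q1 | _11[_]111   read _ → write 1, move +1, go to q0
q0 | _111[1]11   read 1 → write _, move -1, go to q2
q2 | _11[1]_11   read 1 → write _, move 0, go to q2
q2 | _11[_]_11   read _ → write 0, move -1, go to q0
q0 | _1[1]0_11   read 1 → write _, move -1, go to q2
q2 | _[1]_0_11   read 1 → write _, move 0, go to q2
q2 | _[_]_0_11   read _ → write 0, move -1, go to q0
q0 | [_]0_0_11   read _ → write 1, move +1, go to q2
q2 | 1[0]_0_11   read 0 → write 1, move +1, go to q1
q1 | 11[_]0_11   read _ → write 1, move +1, go to q0
q0 | 111[0]_11
The non-blank tape span at halt is 1110_11.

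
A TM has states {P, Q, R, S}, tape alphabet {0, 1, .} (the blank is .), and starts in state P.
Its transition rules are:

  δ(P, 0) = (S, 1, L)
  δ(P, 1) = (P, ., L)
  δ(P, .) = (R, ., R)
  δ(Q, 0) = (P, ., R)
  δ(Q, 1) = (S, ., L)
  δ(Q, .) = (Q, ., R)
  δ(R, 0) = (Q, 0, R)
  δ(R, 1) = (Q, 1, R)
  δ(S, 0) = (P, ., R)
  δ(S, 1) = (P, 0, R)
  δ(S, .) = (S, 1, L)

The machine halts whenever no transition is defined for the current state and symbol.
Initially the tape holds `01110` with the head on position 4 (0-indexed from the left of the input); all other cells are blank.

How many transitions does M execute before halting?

13

P | 0111[0]   read 0 → write 1, move L, go to S
S | 011[1]1   read 1 → write 0, move R, go to P
P | 0110[1]   read 1 → write ., move L, go to P
P | 011[0].   read 0 → write 1, move L, go to S
S | 01[1]1.   read 1 → write 0, move R, go to P
P | 010[1].   read 1 → write ., move L, go to P
P | 01[0]..   read 0 → write 1, move L, go to S
S | 0[1]1..   read 1 → write 0, move R, go to P
P | 00[1]..   read 1 → write ., move L, go to P
P | 0[0]...   read 0 → write 1, move L, go to S
S | [0]1...   read 0 → write ., move R, go to P
P | .[1]...   read 1 → write ., move L, go to P
P | [.]....   read . → write ., move R, go to R
R | .[.]...
M halts after 13 transitions.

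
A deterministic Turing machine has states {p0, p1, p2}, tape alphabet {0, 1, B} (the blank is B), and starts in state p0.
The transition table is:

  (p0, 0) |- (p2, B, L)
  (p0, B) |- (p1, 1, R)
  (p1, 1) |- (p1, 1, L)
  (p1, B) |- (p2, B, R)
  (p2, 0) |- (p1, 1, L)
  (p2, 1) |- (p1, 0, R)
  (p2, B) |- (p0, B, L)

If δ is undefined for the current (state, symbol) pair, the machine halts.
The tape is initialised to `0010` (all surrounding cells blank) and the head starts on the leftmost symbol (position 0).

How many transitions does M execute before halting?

state=p0 head=0 tape=BB[0]010   (p0,0)→(p2,B,L)
state=p2 head=-1 tape=B[B]B010   (p2,B)→(p0,B,L)
state=p0 head=-2 tape=[B]BB010   (p0,B)→(p1,1,R)
state=p1 head=-1 tape=1[B]B010   (p1,B)→(p2,B,R)
state=p2 head=0 tape=1B[B]010   (p2,B)→(p0,B,L)
state=p0 head=-1 tape=1[B]B010   (p0,B)→(p1,1,R)
state=p1 head=0 tape=11[B]010   (p1,B)→(p2,B,R)
state=p2 head=1 tape=11B[0]10   (p2,0)→(p1,1,L)
state=p1 head=0 tape=11[B]110   (p1,B)→(p2,B,R)
state=p2 head=1 tape=11B[1]10   (p2,1)→(p1,0,R)
state=p1 head=2 tape=11B0[1]0   (p1,1)→(p1,1,L)
state=p1 head=1 tape=11B[0]10
M halts after 11 transitions.

11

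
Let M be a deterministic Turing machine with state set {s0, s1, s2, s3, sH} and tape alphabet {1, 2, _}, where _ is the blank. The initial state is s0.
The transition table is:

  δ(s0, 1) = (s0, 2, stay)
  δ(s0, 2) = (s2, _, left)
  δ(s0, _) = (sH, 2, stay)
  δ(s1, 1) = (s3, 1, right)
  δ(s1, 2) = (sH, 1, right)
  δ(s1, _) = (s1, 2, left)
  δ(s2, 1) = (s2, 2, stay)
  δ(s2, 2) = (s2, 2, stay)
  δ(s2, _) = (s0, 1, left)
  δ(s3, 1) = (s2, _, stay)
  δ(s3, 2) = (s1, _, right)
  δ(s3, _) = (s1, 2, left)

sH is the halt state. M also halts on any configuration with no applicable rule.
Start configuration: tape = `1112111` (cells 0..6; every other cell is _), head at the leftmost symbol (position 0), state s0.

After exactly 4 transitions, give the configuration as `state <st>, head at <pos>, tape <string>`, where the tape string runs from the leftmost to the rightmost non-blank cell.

state sH, head at -2, tape 21_112111

s0 | __[1]112111   read 1 → write 2, move stay, go to s0
s0 | __[2]112111   read 2 → write _, move left, go to s2
s2 | _[_]_112111   read _ → write 1, move left, go to s0
s0 | [_]1_112111   read _ → write 2, move stay, go to sH
sH | [2]1_112111
After 4 steps: state sH, head at -2, tape 21_112111.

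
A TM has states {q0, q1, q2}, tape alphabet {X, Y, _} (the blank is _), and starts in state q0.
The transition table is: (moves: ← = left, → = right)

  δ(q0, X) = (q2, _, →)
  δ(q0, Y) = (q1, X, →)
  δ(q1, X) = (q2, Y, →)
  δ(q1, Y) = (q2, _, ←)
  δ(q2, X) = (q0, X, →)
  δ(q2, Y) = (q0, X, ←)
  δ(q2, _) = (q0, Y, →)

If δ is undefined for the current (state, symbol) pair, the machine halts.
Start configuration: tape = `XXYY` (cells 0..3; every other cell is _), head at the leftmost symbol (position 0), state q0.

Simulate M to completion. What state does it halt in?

state=q0 head=0 tape=[X]XYY   (q0,X)→(q2,_,→)
state=q2 head=1 tape=_[X]YY   (q2,X)→(q0,X,→)
state=q0 head=2 tape=_X[Y]Y   (q0,Y)→(q1,X,→)
state=q1 head=3 tape=_XX[Y]   (q1,Y)→(q2,_,←)
state=q2 head=2 tape=_X[X]_   (q2,X)→(q0,X,→)
state=q0 head=3 tape=_XX[_]
No transition is defined for (q0, _); M halts in state q0.

q0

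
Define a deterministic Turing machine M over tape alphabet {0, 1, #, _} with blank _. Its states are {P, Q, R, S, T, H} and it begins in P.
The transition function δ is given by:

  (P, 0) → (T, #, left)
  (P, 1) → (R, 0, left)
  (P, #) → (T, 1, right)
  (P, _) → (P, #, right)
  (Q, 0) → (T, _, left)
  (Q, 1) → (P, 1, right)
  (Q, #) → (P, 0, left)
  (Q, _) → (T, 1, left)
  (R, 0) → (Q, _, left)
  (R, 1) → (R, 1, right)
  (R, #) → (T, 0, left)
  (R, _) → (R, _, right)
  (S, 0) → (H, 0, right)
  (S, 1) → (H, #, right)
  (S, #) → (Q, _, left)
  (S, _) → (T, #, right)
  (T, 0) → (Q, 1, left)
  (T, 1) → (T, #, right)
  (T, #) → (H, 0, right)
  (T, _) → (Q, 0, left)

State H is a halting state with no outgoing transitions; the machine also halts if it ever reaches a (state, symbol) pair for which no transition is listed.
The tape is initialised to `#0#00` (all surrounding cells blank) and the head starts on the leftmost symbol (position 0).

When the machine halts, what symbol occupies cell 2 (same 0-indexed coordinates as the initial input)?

1

P | [#]0#00   read # → write 1, move right, go to T
T | 1[0]#00   read 0 → write 1, move left, go to Q
Q | [1]1#00   read 1 → write 1, move right, go to P
P | 1[1]#00   read 1 → write 0, move left, go to R
R | [1]0#00   read 1 → write 1, move right, go to R
R | 1[0]#00   read 0 → write _, move left, go to Q
Q | [1]_#00   read 1 → write 1, move right, go to P
P | 1[_]#00   read _ → write #, move right, go to P
P | 1#[#]00   read # → write 1, move right, go to T
T | 1#1[0]0   read 0 → write 1, move left, go to Q
Q | 1#[1]10   read 1 → write 1, move right, go to P
P | 1#1[1]0   read 1 → write 0, move left, go to R
R | 1#[1]00   read 1 → write 1, move right, go to R
R | 1#1[0]0   read 0 → write _, move left, go to Q
Q | 1#[1]_0   read 1 → write 1, move right, go to P
P | 1#1[_]0   read _ → write #, move right, go to P
P | 1#1#[0]   read 0 → write #, move left, go to T
T | 1#1[#]#   read # → write 0, move right, go to H
H | 1#10[#]
Cell 2 holds 1 when M halts.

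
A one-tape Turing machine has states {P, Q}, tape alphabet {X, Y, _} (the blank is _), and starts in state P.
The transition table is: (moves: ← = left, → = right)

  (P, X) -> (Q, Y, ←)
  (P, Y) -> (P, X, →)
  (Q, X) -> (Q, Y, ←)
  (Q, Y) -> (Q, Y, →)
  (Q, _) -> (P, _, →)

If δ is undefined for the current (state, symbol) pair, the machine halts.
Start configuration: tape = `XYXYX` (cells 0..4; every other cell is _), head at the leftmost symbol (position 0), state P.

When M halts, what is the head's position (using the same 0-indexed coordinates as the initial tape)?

state=P head=0 tape=_[X]YXYX_   (P,X)→(Q,Y,←)
state=Q head=-1 tape=[_]YYXYX_   (Q,_)→(P,_,→)
state=P head=0 tape=_[Y]YXYX_   (P,Y)→(P,X,→)
state=P head=1 tape=_X[Y]XYX_   (P,Y)→(P,X,→)
state=P head=2 tape=_XX[X]YX_   (P,X)→(Q,Y,←)
state=Q head=1 tape=_X[X]YYX_   (Q,X)→(Q,Y,←)
state=Q head=0 tape=_[X]YYYX_   (Q,X)→(Q,Y,←)
state=Q head=-1 tape=[_]YYYYX_   (Q,_)→(P,_,→)
state=P head=0 tape=_[Y]YYYX_   (P,Y)→(P,X,→)
state=P head=1 tape=_X[Y]YYX_   (P,Y)→(P,X,→)
state=P head=2 tape=_XX[Y]YX_   (P,Y)→(P,X,→)
state=P head=3 tape=_XXX[Y]X_   (P,Y)→(P,X,→)
state=P head=4 tape=_XXXX[X]_   (P,X)→(Q,Y,←)
state=Q head=3 tape=_XXX[X]Y_   (Q,X)→(Q,Y,←)
state=Q head=2 tape=_XX[X]YY_   (Q,X)→(Q,Y,←)
state=Q head=1 tape=_X[X]YYY_   (Q,X)→(Q,Y,←)
state=Q head=0 tape=_[X]YYYY_   (Q,X)→(Q,Y,←)
state=Q head=-1 tape=[_]YYYYY_   (Q,_)→(P,_,→)
state=P head=0 tape=_[Y]YYYY_   (P,Y)→(P,X,→)
state=P head=1 tape=_X[Y]YYY_   (P,Y)→(P,X,→)
state=P head=2 tape=_XX[Y]YY_   (P,Y)→(P,X,→)
state=P head=3 tape=_XXX[Y]Y_   (P,Y)→(P,X,→)
state=P head=4 tape=_XXXX[Y]_   (P,Y)→(P,X,→)
state=P head=5 tape=_XXXXX[_]
At halt the head is at cell 5.

5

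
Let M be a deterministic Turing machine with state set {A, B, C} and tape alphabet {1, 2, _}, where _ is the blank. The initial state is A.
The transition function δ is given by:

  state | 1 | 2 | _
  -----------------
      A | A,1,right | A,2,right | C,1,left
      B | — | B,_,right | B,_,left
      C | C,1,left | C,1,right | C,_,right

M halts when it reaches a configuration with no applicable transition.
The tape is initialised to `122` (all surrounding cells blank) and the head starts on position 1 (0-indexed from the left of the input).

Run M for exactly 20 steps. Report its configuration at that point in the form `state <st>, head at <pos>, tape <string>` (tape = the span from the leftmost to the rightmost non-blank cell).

state C, head at -1, tape 1111

state=A head=1 tape=_1[2]2_   (A,2)→(A,2,right)
state=A head=2 tape=_12[2]_   (A,2)→(A,2,right)
state=A head=3 tape=_122[_]   (A,_)→(C,1,left)
state=C head=2 tape=_12[2]1   (C,2)→(C,1,right)
state=C head=3 tape=_121[1]   (C,1)→(C,1,left)
state=C head=2 tape=_12[1]1   (C,1)→(C,1,left)
state=C head=1 tape=_1[2]11   (C,2)→(C,1,right)
state=C head=2 tape=_11[1]1   (C,1)→(C,1,left)
state=C head=1 tape=_1[1]11   (C,1)→(C,1,left)
state=C head=0 tape=_[1]111   (C,1)→(C,1,left)
state=C head=-1 tape=[_]1111   (C,_)→(C,_,right)
state=C head=0 tape=_[1]111   (C,1)→(C,1,left)
state=C head=-1 tape=[_]1111   (C,_)→(C,_,right)
state=C head=0 tape=_[1]111   (C,1)→(C,1,left)
state=C head=-1 tape=[_]1111   (C,_)→(C,_,right)
state=C head=0 tape=_[1]111   (C,1)→(C,1,left)
state=C head=-1 tape=[_]1111   (C,_)→(C,_,right)
state=C head=0 tape=_[1]111   (C,1)→(C,1,left)
state=C head=-1 tape=[_]1111   (C,_)→(C,_,right)
state=C head=0 tape=_[1]111   (C,1)→(C,1,left)
state=C head=-1 tape=[_]1111
After 20 steps: state C, head at -1, tape 1111.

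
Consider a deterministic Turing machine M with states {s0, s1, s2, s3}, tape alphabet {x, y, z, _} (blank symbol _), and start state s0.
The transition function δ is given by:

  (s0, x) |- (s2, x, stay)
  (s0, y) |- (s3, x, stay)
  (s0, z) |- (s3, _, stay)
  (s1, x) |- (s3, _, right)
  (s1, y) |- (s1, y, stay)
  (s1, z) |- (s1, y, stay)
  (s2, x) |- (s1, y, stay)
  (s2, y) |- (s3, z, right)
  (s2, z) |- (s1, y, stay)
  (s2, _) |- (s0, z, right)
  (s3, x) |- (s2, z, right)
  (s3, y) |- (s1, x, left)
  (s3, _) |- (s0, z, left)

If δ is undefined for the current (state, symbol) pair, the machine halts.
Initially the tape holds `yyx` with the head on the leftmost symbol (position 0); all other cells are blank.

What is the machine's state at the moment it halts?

s0

s0 | [y]yx__   read y → write x, move stay, go to s3
s3 | [x]yx__   read x → write z, move right, go to s2
s2 | z[y]x__   read y → write z, move right, go to s3
s3 | zz[x]__   read x → write z, move right, go to s2
s2 | zzz[_]_   read _ → write z, move right, go to s0
s0 | zzzz[_]
No transition is defined for (s0, _); M halts in state s0.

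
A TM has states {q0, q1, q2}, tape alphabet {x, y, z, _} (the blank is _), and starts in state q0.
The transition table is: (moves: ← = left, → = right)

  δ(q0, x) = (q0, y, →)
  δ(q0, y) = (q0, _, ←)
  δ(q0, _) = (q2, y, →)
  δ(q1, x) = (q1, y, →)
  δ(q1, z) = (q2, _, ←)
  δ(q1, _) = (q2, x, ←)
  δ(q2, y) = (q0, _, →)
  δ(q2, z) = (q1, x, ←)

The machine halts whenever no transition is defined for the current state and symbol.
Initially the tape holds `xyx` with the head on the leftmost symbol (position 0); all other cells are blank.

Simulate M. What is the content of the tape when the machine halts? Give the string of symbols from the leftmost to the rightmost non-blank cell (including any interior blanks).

y__x

q0 | _[x]yx   read x → write y, move →, go to q0
q0 | _y[y]x   read y → write _, move ←, go to q0
q0 | _[y]_x   read y → write _, move ←, go to q0
q0 | [_]__x   read _ → write y, move →, go to q2
q2 | y[_]_x
The non-blank tape span at halt is y__x.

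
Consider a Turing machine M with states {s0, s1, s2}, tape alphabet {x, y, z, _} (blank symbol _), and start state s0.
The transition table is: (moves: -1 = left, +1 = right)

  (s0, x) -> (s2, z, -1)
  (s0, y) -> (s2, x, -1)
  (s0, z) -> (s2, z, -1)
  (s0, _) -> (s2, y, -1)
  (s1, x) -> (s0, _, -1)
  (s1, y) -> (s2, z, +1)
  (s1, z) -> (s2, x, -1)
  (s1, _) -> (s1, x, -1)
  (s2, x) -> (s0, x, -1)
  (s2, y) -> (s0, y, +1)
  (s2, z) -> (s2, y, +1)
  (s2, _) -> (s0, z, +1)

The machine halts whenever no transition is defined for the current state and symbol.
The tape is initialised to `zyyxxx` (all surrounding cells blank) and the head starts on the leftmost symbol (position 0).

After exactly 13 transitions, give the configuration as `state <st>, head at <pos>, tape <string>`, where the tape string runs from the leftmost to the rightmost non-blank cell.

state s2, head at 1, tape yyyzxxx

state=s0 head=0 tape=_[z]yyxxx   (s0,z)→(s2,z,-1)
state=s2 head=-1 tape=[_]zyyxxx   (s2,_)→(s0,z,+1)
state=s0 head=0 tape=z[z]yyxxx   (s0,z)→(s2,z,-1)
state=s2 head=-1 tape=[z]zyyxxx   (s2,z)→(s2,y,+1)
state=s2 head=0 tape=y[z]yyxxx   (s2,z)→(s2,y,+1)
state=s2 head=1 tape=yy[y]yxxx   (s2,y)→(s0,y,+1)
state=s0 head=2 tape=yyy[y]xxx   (s0,y)→(s2,x,-1)
state=s2 head=1 tape=yy[y]xxxx   (s2,y)→(s0,y,+1)
state=s0 head=2 tape=yyy[x]xxx   (s0,x)→(s2,z,-1)
state=s2 head=1 tape=yy[y]zxxx   (s2,y)→(s0,y,+1)
state=s0 head=2 tape=yyy[z]xxx   (s0,z)→(s2,z,-1)
state=s2 head=1 tape=yy[y]zxxx   (s2,y)→(s0,y,+1)
state=s0 head=2 tape=yyy[z]xxx   (s0,z)→(s2,z,-1)
state=s2 head=1 tape=yy[y]zxxx
After 13 steps: state s2, head at 1, tape yyyzxxx.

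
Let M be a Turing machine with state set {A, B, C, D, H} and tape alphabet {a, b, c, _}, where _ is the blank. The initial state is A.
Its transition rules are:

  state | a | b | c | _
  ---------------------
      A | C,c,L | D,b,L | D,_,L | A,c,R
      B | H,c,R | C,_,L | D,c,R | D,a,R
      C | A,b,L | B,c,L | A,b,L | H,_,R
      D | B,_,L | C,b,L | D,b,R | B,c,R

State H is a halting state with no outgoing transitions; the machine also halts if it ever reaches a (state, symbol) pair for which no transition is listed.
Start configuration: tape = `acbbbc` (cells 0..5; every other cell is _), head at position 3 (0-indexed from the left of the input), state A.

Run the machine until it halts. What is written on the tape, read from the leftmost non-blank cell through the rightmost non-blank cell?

cbbbbc

state=A head=3 tape=_acb[b]bc   (A,b)→(D,b,L)
state=D head=2 tape=_ac[b]bbc   (D,b)→(C,b,L)
state=C head=1 tape=_a[c]bbbc   (C,c)→(A,b,L)
state=A head=0 tape=_[a]bbbbc   (A,a)→(C,c,L)
state=C head=-1 tape=[_]cbbbbc   (C,_)→(H,_,R)
state=H head=0 tape=_[c]bbbbc
The non-blank tape span at halt is cbbbbc.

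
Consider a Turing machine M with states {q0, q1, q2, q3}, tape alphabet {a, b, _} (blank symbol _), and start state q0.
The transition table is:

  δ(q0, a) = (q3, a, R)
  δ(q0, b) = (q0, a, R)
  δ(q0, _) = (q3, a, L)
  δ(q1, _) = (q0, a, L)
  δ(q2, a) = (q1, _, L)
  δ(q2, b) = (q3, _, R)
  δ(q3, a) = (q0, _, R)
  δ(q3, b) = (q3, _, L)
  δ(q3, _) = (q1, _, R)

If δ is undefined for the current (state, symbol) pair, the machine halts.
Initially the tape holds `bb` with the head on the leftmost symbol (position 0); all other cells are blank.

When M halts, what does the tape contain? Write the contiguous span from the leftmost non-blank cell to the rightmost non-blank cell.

q0 | [b]b____   read b → write a, move R, go to q0
q0 | a[b]____   read b → write a, move R, go to q0
q0 | aa[_]___   read _ → write a, move L, go to q3
q3 | a[a]a___   read a → write _, move R, go to q0
q0 | a_[a]___   read a → write a, move R, go to q3
q3 | a_a[_]__   read _ → write _, move R, go to q1
q1 | a_a_[_]_   read _ → write a, move L, go to q0
q0 | a_a[_]a_   read _ → write a, move L, go to q3
q3 | a_[a]aa_   read a → write _, move R, go to q0
q0 | a__[a]a_   read a → write a, move R, go to q3
q3 | a__a[a]_   read a → write _, move R, go to q0
q0 | a__a_[_]   read _ → write a, move L, go to q3
q3 | a__a[_]a   read _ → write _, move R, go to q1
q1 | a__a_[a]
The non-blank tape span at halt is a__a_a.

a__a_a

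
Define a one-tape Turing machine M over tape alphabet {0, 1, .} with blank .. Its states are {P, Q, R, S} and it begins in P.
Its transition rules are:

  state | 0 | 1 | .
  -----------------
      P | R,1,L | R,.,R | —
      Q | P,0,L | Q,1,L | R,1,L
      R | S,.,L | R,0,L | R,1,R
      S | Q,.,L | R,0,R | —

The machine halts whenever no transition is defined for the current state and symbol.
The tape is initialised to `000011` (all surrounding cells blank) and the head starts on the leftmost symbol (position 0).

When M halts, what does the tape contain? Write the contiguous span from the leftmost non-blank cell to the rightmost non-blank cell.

10..001

state=P head=0 tape=...[0]00011   (P,0)→(R,1,L)
state=R head=-1 tape=..[.]100011   (R,.)→(R,1,R)
state=R head=0 tape=..1[1]00011   (R,1)→(R,0,L)
state=R head=-1 tape=..[1]000011   (R,1)→(R,0,L)
state=R head=-2 tape=.[.]0000011   (R,.)→(R,1,R)
state=R head=-1 tape=.1[0]000011   (R,0)→(S,.,L)
state=S head=-2 tape=.[1].000011   (S,1)→(R,0,R)
state=R head=-1 tape=.0[.]000011   (R,.)→(R,1,R)
state=R head=0 tape=.01[0]00011   (R,0)→(S,.,L)
state=S head=-1 tape=.0[1].00011   (S,1)→(R,0,R)
state=R head=0 tape=.00[.]00011   (R,.)→(R,1,R)
state=R head=1 tape=.001[0]0011   (R,0)→(S,.,L)
state=S head=0 tape=.00[1].0011   (S,1)→(R,0,R)
state=R head=1 tape=.000[.]0011   (R,.)→(R,1,R)
state=R head=2 tape=.0001[0]011   (R,0)→(S,.,L)
state=S head=1 tape=.000[1].011   (S,1)→(R,0,R)
state=R head=2 tape=.0000[.]011   (R,.)→(R,1,R)
state=R head=3 tape=.00001[0]11   (R,0)→(S,.,L)
state=S head=2 tape=.0000[1].11   (S,1)→(R,0,R)
state=R head=3 tape=.00000[.]11   (R,.)→(R,1,R)
state=R head=4 tape=.000001[1]1   (R,1)→(R,0,L)
state=R head=3 tape=.00000[1]01   (R,1)→(R,0,L)
state=R head=2 tape=.0000[0]001   (R,0)→(S,.,L)
state=S head=1 tape=.000[0].001   (S,0)→(Q,.,L)
state=Q head=0 tape=.00[0]..001   (Q,0)→(P,0,L)
state=P head=-1 tape=.0[0]0..001   (P,0)→(R,1,L)
state=R head=-2 tape=.[0]10..001   (R,0)→(S,.,L)
state=S head=-3 tape=[.].10..001
The non-blank tape span at halt is 10..001.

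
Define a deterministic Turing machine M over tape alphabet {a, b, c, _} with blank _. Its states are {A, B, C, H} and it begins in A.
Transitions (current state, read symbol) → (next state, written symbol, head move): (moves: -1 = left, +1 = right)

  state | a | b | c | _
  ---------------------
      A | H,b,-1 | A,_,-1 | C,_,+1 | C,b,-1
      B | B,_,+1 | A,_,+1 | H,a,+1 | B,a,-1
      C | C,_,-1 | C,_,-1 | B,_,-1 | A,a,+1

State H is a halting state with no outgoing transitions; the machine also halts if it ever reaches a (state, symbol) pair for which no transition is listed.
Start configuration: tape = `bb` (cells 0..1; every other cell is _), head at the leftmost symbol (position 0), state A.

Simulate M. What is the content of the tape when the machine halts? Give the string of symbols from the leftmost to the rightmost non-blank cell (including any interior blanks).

A | ___[b]b   read b → write _, move -1, go to A
A | __[_]_b   read _ → write b, move -1, go to C
C | _[_]b_b   read _ → write a, move +1, go to A
A | _a[b]_b   read b → write _, move -1, go to A
A | _[a]__b   read a → write b, move -1, go to H
H | [_]b__b
The non-blank tape span at halt is b__b.

b__b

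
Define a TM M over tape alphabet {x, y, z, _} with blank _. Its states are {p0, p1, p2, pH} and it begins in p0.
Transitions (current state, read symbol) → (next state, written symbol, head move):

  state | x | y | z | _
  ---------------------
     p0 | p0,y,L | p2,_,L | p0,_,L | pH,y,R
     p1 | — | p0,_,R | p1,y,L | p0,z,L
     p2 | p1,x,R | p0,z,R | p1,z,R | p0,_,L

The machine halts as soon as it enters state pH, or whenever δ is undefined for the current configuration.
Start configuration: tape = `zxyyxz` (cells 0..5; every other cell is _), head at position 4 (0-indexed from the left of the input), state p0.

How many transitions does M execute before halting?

state=p0 head=4 tape=zxyy[x]z   (p0,x)→(p0,y,L)
state=p0 head=3 tape=zxy[y]yz   (p0,y)→(p2,_,L)
state=p2 head=2 tape=zx[y]_yz   (p2,y)→(p0,z,R)
state=p0 head=3 tape=zxz[_]yz   (p0,_)→(pH,y,R)
state=pH head=4 tape=zxzy[y]z
M halts after 4 transitions.

4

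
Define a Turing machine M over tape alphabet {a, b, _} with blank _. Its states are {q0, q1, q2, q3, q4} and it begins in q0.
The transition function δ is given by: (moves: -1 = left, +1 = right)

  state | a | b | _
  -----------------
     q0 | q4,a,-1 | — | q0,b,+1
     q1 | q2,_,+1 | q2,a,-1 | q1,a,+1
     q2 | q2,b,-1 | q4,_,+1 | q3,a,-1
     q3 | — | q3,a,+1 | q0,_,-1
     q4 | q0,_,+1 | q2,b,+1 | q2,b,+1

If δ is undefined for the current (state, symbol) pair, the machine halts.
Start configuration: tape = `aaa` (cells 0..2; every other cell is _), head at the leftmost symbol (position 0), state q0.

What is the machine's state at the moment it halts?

q3

q0 | _[a]aa_   read a → write a, move -1, go to q4
q4 | [_]aaa_   read _ → write b, move +1, go to q2
q2 | b[a]aa_   read a → write b, move -1, go to q2
q2 | [b]baa_   read b → write _, move +1, go to q4
q4 | _[b]aa_   read b → write b, move +1, go to q2
q2 | _b[a]a_   read a → write b, move -1, go to q2
q2 | _[b]ba_   read b → write _, move +1, go to q4
q4 | __[b]a_   read b → write b, move +1, go to q2
q2 | __b[a]_   read a → write b, move -1, go to q2
q2 | __[b]b_   read b → write _, move +1, go to q4
q4 | ___[b]_   read b → write b, move +1, go to q2
q2 | ___b[_]   read _ → write a, move -1, go to q3
q3 | ___[b]a   read b → write a, move +1, go to q3
q3 | ___a[a]
No transition is defined for (q3, a); M halts in state q3.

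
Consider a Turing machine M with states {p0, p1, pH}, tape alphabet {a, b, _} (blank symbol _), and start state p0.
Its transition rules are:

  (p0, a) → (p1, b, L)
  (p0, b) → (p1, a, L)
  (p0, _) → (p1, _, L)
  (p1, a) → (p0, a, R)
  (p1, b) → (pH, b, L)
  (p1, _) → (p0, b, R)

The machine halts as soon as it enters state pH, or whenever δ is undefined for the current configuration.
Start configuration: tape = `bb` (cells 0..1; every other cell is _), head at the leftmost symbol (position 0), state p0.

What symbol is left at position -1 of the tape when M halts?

b

state=p0 head=0 tape=__[b]b   (p0,b)→(p1,a,L)
state=p1 head=-1 tape=_[_]ab   (p1,_)→(p0,b,R)
state=p0 head=0 tape=_b[a]b   (p0,a)→(p1,b,L)
state=p1 head=-1 tape=_[b]bb   (p1,b)→(pH,b,L)
state=pH head=-2 tape=[_]bbb
Cell -1 holds b when M halts.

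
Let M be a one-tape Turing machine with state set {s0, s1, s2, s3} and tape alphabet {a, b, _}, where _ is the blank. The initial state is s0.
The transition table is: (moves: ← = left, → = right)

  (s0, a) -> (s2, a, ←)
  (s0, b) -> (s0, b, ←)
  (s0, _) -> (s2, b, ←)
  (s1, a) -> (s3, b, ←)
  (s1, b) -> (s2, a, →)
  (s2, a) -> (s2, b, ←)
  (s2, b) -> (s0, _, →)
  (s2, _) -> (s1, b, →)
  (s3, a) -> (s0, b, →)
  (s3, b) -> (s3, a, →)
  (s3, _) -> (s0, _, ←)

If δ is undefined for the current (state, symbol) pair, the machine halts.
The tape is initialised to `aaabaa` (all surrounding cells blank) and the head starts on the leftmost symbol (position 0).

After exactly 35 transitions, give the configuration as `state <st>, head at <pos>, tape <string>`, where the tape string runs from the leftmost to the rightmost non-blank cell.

state s2, head at -1, tape babbbbba

s0 | __[a]aabaa_   read a → write a, move ←, go to s2
s2 | _[_]aaabaa_   read _ → write b, move →, go to s1
s1 | _b[a]aabaa_   read a → write b, move ←, go to s3
s3 | _[b]baabaa_   read b → write a, move →, go to s3
s3 | _a[b]aabaa_   read b → write a, move →, go to s3
s3 | _aa[a]abaa_   read a → write b, move →, go to s0
s0 | _aab[a]baa_   read a → write a, move ←, go to s2
s2 | _aa[b]abaa_   read b → write _, move →, go to s0
s0 | _aa_[a]baa_   read a → write a, move ←, go to s2
s2 | _aa[_]abaa_   read _ → write b, move →, go to s1
s1 | _aab[a]baa_   read a → write b, move ←, go to s3
s3 | _aa[b]bbaa_   read b → write a, move →, go to s3
s3 | _aaa[b]baa_   read b → write a, move →, go to s3
s3 | _aaaa[b]aa_   read b → write a, move →, go to s3
s3 | _aaaaa[a]a_   read a → write b, move →, go to s0
s0 | _aaaaab[a]_   read a → write a, move ←, go to s2
s2 | _aaaaa[b]a_   read b → write _, move →, go to s0
s0 | _aaaaa_[a]_   read a → write a, move ←, go to s2
s2 | _aaaaa[_]a_   read _ → write b, move →, go to s1
s1 | _aaaaab[a]_   read a → write b, move ←, go to s3
s3 | _aaaaa[b]b_   read b → write a, move →, go to s3
s3 | _aaaaaa[b]_   read b → write a, move →, go to s3
s3 | _aaaaaaa[_]   read _ → write _, move ←, go to s0
s0 | _aaaaaa[a]_   read a → write a, move ←, go to s2
s2 | _aaaaa[a]a_   read a → write b, move ←, go to s2
s2 | _aaaa[a]ba_   read a → write b, move ←, go to s2
s2 | _aaa[a]bba_   read a → write b, move ←, go to s2
s2 | _aa[a]bbba_   read a → write b, move ←, go to s2
s2 | _a[a]bbbba_   read a → write b, move ←, go to s2
s2 | _[a]bbbbba_   read a → write b, move ←, go to s2
s2 | [_]bbbbbba_   read _ → write b, move →, go to s1
s1 | b[b]bbbbba_   read b → write a, move →, go to s2
s2 | ba[b]bbbba_   read b → write _, move →, go to s0
s0 | ba_[b]bbba_   read b → write b, move ←, go to s0
s0 | ba[_]bbbba_   read _ → write b, move ←, go to s2
s2 | b[a]bbbbba_
After 35 steps: state s2, head at -1, tape babbbbba.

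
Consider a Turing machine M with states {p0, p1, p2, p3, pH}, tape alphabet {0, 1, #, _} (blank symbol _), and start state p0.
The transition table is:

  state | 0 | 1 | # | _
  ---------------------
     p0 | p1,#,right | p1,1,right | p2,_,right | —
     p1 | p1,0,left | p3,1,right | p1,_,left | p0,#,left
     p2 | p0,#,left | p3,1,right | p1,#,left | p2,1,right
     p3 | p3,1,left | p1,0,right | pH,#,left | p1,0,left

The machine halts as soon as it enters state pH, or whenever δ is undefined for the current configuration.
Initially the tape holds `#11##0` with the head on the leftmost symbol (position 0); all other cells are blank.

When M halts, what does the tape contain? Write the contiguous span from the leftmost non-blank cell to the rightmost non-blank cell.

p0 | [#]11##0   read # → write _, move right, go to p2
p2 | _[1]1##0   read 1 → write 1, move right, go to p3
p3 | _1[1]##0   read 1 → write 0, move right, go to p1
p1 | _10[#]#0   read # → write _, move left, go to p1
p1 | _1[0]_#0   read 0 → write 0, move left, go to p1
p1 | _[1]0_#0   read 1 → write 1, move right, go to p3
p3 | _1[0]_#0   read 0 → write 1, move left, go to p3
p3 | _[1]1_#0   read 1 → write 0, move right, go to p1
p1 | _0[1]_#0   read 1 → write 1, move right, go to p3
p3 | _01[_]#0   read _ → write 0, move left, go to p1
p1 | _0[1]0#0   read 1 → write 1, move right, go to p3
p3 | _01[0]#0   read 0 → write 1, move left, go to p3
p3 | _0[1]1#0   read 1 → write 0, move right, go to p1
p1 | _00[1]#0   read 1 → write 1, move right, go to p3
p3 | _001[#]0   read # → write #, move left, go to pH
pH | _00[1]#0
The non-blank tape span at halt is 001#0.

001#0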